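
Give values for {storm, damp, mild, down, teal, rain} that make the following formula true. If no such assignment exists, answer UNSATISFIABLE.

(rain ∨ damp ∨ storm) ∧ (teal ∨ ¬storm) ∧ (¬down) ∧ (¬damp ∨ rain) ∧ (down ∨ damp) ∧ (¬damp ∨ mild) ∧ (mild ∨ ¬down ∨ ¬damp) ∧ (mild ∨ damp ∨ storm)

(¬down) alone gives down = False.
(damp) alone gives damp = True.
(rain) alone gives rain = True.
(mild) alone gives mild = True.
Suppose teal = False.
(¬storm) alone gives storm = False.
All clauses are satisfied.

storm=False,  damp=True,  mild=True,  down=False,  teal=False,  rain=True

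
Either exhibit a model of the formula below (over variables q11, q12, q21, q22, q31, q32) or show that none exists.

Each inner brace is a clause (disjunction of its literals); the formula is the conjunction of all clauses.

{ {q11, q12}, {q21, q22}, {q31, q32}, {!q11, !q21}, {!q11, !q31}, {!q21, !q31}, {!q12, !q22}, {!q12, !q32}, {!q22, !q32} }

Branch on q11: set q11 = true.
From the singleton clause (!q21), q21 = false.
From the singleton clause (q22), q22 = true.
From the singleton clause (!q31), q31 = false.
From the singleton clause (q32), q32 = true.
Now (!q32) is unsatisfied and unit — conflict.
Backtrack on q11: now try q11 = false.
From the singleton clause (q12), q12 = true.
From the singleton clause (!q22), q22 = false.
From the singleton clause (q21), q21 = true.
From the singleton clause (!q31), q31 = false.
From the singleton clause (q32), q32 = true.
Now (!q32) is unsatisfied and unit — conflict.
Neither q11 = true nor q11 = false works.

UNSATISFIABLE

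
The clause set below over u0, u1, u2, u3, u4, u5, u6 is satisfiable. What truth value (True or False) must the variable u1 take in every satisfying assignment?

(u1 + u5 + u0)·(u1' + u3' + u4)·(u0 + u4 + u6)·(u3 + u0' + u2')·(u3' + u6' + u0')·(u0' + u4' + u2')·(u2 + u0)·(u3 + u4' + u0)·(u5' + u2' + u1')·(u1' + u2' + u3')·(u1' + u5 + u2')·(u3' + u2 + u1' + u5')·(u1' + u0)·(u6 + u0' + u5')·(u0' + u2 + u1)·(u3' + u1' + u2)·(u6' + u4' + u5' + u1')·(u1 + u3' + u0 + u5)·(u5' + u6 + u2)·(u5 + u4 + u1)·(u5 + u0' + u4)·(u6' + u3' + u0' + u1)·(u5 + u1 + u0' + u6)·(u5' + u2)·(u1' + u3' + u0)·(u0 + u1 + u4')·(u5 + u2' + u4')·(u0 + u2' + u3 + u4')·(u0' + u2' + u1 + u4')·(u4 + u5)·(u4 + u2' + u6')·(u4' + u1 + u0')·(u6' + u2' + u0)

True

Suppose u1 = 0.
Branch on u5: set u5 = 1.
The clause (u2) is unit, so u2 = 1.
Branch on u3: set u3 = 1.
Branch on u6: set u6 = 0.
The clause (u0') is unit, so u0 = 0.
The clause (u4) is unit, so u4 = 1.
But (u4') is also a unit clause — contradiction.
So u6 must be the other value — set u6 = 1.
The clause (u0') is unit, so u0 = 0.
But (u0) is also a unit clause — contradiction.
Both values of u6 lead to a conflict.
So u3 must be the other value — set u3 = 0.
The clause (u0') is unit, so u0 = 0.
The clause (u4') is unit, so u4 = 0.
The clause (u6) is unit, so u6 = 1.
But (u6') is also a unit clause — contradiction.
Both values of u3 lead to a conflict.
So u5 must be the other value — set u5 = 0.
The clause (u0) is unit, so u0 = 1.
The clause (u2) is unit, so u2 = 1.
The clause (u3) is unit, so u3 = 1.
The clause (u6') is unit, so u6 = 0.
But (u6) is also a unit clause — contradiction.
Both values of u5 lead to a conflict.
So every satisfying assignment has u1 = True.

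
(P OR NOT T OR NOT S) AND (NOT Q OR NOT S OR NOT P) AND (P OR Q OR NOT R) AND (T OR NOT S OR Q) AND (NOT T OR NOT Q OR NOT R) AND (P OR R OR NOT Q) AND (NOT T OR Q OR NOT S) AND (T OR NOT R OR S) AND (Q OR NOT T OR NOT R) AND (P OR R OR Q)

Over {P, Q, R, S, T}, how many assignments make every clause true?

There are 2^5 = 32 truth assignments over (P, Q, R, S, T).
Split on P. With P = true, the clauses containing P are satisfied and NOT P drops from the rest; 4 of the 2^4 = 16 assignments to the other variables satisfy what remains.
With P = false, by the same count on the reduced clause set, 1 assignment works.
(One model: P=F, Q=T, R=T, S=T, T=F.)
Total: 4 + 1 = 5.

5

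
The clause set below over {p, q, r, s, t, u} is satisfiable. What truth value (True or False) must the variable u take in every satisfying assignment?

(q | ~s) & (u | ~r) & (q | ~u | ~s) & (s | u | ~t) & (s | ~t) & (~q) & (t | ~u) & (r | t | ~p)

Suppose u = 1.
From the singleton clause (~q), q = 0.
From the singleton clause (~s), s = 0.
From the singleton clause (~t), t = 0.
But (t) is also a unit clause — contradiction.
So every satisfying assignment has u = False.

False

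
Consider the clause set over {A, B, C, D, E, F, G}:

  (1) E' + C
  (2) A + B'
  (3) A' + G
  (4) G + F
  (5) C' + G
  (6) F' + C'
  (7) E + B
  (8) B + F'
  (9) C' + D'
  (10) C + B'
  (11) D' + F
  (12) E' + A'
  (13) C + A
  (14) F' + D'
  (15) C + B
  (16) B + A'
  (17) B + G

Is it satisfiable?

Try E = 1.
The clause (C) is unit, so C = 1.
The clause (G) is unit, so G = 1.
The clause (F') is unit, so F = 0.
The clause (D') is unit, so D = 0.
The clause (A') is unit, so A = 0.
The clause (B') is unit, so B = 0.
Every clause now holds.
A satisfying assignment: A ↦ 0,  B ↦ 0,  C ↦ 1,  D ↦ 0,  E ↦ 1,  F ↦ 0,  G ↦ 1.

Yes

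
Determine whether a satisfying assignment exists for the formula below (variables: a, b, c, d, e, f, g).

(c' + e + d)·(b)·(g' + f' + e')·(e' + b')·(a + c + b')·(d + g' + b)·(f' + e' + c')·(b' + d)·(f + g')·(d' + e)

Unsatisfiable

Unit clause (b) forces b = 1.
Unit clause (e') forces e = 0.
Unit clause (d) forces d = 1.
But (d') is also a unit clause — contradiction.
No assignment satisfies every clause.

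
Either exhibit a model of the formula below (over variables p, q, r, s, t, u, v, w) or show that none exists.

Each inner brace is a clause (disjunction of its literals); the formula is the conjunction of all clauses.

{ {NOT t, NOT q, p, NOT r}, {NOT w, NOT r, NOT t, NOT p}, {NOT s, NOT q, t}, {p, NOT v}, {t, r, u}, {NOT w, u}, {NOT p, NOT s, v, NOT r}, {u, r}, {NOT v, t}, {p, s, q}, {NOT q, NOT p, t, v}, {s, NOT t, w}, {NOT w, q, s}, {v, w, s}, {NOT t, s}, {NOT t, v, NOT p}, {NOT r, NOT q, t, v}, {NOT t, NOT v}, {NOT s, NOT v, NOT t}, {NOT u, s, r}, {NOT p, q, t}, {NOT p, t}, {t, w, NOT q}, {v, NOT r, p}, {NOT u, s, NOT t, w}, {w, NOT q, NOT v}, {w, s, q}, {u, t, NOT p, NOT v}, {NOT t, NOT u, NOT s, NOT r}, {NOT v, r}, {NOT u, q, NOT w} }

p: false, q: true, r: false, s: true, t: true, u: true, v: false, w: true

Try p = false.
Unit clause (NOT v) forces v = false.
Unit clause (NOT r) forces r = false.
Unit clause (u) forces u = true.
Unit clause (s) forces s = true.
Try q = true.
Unit clause (t) forces t = true.
Every clause is now satisfied; w is unconstrained.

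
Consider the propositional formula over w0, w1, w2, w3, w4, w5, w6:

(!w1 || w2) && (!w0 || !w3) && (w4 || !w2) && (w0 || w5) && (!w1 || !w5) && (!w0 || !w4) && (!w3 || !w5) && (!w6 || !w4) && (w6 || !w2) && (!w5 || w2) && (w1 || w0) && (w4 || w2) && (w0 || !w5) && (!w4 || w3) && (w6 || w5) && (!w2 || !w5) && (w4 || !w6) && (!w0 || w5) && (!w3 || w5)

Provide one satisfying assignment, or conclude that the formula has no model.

UNSATISFIABLE

Try w1 = false.
(w0) alone gives w0 = true.
(!w3) alone gives w3 = false.
(!w4) alone gives w4 = false.
(!w2) alone gives w2 = false.
But (w2) is also a unit clause — contradiction.
Backtrack on w1: now try w1 = true.
(w2) alone gives w2 = true.
(w4) alone gives w4 = true.
(!w5) alone gives w5 = false.
(w0) alone gives w0 = true.
But (!w0) is also a unit clause — contradiction.
Both values of w1 lead to a conflict.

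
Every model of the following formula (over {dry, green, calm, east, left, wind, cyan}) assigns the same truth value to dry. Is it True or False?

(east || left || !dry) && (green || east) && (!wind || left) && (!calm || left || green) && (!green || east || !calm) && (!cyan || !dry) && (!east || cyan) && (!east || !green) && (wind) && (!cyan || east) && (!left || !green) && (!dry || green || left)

Suppose dry = true.
Unit clause (!cyan) forces cyan = false.
Unit clause (!east) forces east = false.
Unit clause (left) forces left = true.
Unit clause (green) forces green = true.
But (!green) is also a unit clause — contradiction.
So every satisfying assignment has dry = False.

False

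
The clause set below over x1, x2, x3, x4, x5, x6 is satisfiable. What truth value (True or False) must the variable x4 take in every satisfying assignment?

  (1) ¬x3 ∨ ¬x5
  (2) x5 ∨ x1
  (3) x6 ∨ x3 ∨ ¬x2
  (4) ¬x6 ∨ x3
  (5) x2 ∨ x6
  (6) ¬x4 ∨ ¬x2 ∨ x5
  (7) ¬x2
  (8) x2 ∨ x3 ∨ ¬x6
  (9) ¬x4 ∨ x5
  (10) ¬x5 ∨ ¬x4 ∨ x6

Suppose x4 = True.
Unit clause (¬x2) forces x2 = False.
Unit clause (x6) forces x6 = True.
Unit clause (x3) forces x3 = True.
Unit clause (¬x5) forces x5 = False.
That conflicts with the unit clause (x5).
So every satisfying assignment has x4 = False.

False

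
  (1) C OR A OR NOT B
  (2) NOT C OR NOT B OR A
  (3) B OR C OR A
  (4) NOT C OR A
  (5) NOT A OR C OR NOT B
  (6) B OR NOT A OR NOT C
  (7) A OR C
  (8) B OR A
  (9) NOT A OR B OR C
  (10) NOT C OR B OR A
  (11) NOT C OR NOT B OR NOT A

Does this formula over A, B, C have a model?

Try C = false.
(A) alone gives A = true.
(NOT B) alone gives B = false.
Now (B) is unsatisfied and unit — conflict.
So C must be the other value — set C = true.
(A) alone gives A = true.
(B) alone gives B = true.
Now (NOT B) is unsatisfied and unit — conflict.
Both values of C lead to a conflict.
No assignment satisfies every clause.

No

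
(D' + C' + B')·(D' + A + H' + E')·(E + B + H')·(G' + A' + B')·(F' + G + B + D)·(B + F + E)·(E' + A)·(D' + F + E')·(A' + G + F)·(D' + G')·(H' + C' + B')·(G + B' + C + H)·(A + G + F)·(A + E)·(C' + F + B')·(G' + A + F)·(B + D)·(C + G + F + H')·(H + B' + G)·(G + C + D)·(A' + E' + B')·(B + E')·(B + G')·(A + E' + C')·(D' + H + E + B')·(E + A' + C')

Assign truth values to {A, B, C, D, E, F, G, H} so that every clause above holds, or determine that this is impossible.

A: 1; B: 0; C: 0; D: 1; E: 0; F: 1; G: 0; H: 0

Case E = 0:
The clause (A) is unit, so A = 1.
The clause (C') is unit, so C = 0.
Case B = 0:
The clause (H') is unit, so H = 0.
The clause (F) is unit, so F = 1.
The clause (D) is unit, so D = 1.
The clause (G') is unit, so G = 0.
All clauses are satisfied.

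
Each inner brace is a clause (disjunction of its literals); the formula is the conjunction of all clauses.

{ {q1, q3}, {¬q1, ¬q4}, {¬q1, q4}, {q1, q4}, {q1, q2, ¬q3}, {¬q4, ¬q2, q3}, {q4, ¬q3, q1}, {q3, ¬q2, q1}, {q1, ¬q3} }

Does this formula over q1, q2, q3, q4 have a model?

Try q1 = True.
The clause (¬q4) is unit, so q4 = False.
But (q4) is also a unit clause — contradiction.
So q1 must be the other value — set q1 = False.
The clause (q3) is unit, so q3 = True.
But (¬q3) is also a unit clause — contradiction.
Both values of q1 lead to a conflict.
No assignment satisfies every clause.

Unsatisfiable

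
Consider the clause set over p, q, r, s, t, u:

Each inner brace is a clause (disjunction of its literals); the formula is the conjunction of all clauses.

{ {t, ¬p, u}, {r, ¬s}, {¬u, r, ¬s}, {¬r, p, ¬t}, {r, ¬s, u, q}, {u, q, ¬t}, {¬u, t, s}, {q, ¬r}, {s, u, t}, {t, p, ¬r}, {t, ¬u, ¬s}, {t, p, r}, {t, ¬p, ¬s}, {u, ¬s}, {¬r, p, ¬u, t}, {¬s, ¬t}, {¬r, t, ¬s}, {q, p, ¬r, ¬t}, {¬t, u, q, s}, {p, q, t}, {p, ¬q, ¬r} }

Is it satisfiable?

Try r = False.
From the singleton clause (¬s), s = False.
Try u = False.
From the singleton clause (t), t = True.
From the singleton clause (q), q = True.
Every clause is now satisfied; p is unconstrained.
A satisfying assignment: p: True,  q: True,  r: False,  s: False,  t: True,  u: False.

Satisfiable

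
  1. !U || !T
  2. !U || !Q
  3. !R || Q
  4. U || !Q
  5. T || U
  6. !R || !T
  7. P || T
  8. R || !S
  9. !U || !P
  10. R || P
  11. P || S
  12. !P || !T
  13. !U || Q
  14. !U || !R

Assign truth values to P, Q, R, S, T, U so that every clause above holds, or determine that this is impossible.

UNSATISFIABLE

Branch on U: set U = false.
(!Q) alone gives Q = false.
(!R) alone gives R = false.
(T) alone gives T = true.
(!S) alone gives S = false.
(P) alone gives P = true.
But (!P) is also a unit clause — contradiction.
That branch fails; take U = true instead.
(!T) alone gives T = false.
(!Q) alone gives Q = false.
But (Q) is also a unit clause — contradiction.
Either choice for U ends in contradiction.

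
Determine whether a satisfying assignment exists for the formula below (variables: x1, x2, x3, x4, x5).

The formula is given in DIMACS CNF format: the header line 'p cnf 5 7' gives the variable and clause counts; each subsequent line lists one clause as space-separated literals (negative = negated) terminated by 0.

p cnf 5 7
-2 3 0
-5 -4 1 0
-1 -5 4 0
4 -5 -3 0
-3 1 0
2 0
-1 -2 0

No

Unit clause (x2) forces x2 = True.
Unit clause (x3) forces x3 = True.
Unit clause (x1) forces x1 = True.
But (¬x1) is also a unit clause — contradiction.
No assignment satisfies every clause.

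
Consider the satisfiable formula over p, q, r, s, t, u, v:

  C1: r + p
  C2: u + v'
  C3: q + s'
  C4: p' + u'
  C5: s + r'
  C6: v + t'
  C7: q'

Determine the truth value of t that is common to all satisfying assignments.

Suppose t = 1.
(v) alone gives v = 1.
(u) alone gives u = 1.
(p') alone gives p = 0.
(r) alone gives r = 1.
(s) alone gives s = 1.
(q) alone gives q = 1.
But (q') is also a unit clause — contradiction.
So every satisfying assignment has t = False.

False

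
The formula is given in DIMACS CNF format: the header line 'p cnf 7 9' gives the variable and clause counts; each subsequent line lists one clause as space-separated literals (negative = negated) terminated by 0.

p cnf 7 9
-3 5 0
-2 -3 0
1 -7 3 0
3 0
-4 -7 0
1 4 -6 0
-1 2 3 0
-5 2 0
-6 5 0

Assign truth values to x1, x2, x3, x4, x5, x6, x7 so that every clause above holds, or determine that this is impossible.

UNSATISFIABLE

From the singleton clause (x3), x3 = True.
From the singleton clause (x5), x5 = True.
From the singleton clause (¬x2), x2 = False.
That conflicts with the unit clause (x2).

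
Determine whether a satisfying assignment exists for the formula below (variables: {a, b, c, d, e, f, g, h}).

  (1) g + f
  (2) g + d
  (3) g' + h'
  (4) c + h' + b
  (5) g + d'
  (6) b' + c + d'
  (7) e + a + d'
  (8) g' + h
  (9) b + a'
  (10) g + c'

No

Suppose g = 1.
(h') alone gives h = 0.
That conflicts with the unit clause (h).
That branch fails; take g = 0 instead.
(f) alone gives f = 1.
(d) alone gives d = 1.
That conflicts with the unit clause (d').
Neither g = 1 nor g = 0 works.
No assignment satisfies every clause.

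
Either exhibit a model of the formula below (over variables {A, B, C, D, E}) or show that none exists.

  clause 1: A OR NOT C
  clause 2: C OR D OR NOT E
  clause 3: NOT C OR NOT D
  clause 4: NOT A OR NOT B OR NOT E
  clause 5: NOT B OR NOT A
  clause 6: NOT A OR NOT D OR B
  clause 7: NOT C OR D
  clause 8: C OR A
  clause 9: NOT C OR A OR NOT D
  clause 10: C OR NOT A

Suppose A = true.
Unit clause (NOT B) forces B = false.
Unit clause (NOT D) forces D = false.
Unit clause (NOT C) forces C = false.
But (C) is also a unit clause — contradiction.
Backtrack on A: now try A = false.
Unit clause (NOT C) forces C = false.
But (C) is also a unit clause — contradiction.
Both values of A lead to a conflict.

UNSATISFIABLE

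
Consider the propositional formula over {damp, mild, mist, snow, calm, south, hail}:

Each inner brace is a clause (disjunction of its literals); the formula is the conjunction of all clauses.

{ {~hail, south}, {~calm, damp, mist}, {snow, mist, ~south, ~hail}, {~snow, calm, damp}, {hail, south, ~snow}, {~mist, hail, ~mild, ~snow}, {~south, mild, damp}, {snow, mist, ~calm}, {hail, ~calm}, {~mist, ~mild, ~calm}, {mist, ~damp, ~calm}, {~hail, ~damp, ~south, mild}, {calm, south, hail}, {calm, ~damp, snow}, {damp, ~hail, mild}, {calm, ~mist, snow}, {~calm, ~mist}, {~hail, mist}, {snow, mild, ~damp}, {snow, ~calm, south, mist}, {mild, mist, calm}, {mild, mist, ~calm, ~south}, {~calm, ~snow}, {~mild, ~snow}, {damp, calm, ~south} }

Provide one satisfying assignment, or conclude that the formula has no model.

damp=1; mild=0; mist=1; snow=1; calm=0; south=1; hail=0

Suppose hail = 0.
The clause (~calm) is unit, so calm = 0.
The clause (south) is unit, so south = 1.
The clause (damp) is unit, so damp = 1.
The clause (snow) is unit, so snow = 1.
The clause (~mild) is unit, so mild = 0.
The clause (mist) is unit, so mist = 1.
All clauses are satisfied.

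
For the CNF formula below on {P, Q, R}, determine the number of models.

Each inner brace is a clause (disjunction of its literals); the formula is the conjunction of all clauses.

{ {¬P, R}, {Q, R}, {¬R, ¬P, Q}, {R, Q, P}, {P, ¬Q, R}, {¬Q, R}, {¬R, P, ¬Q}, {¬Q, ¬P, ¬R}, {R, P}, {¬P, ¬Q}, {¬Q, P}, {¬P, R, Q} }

1

There are 2^3 = 8 truth assignments over (P, Q, R).
Split on P. With P = True, the clauses containing P are satisfied and ¬P drops from the rest; 0 of the 2^2 = 4 assignments to the other variables satisfy what remains.
With P = False, by the same count on the reduced clause set, 1 assignment works.
Total: 0 + 1 = 1.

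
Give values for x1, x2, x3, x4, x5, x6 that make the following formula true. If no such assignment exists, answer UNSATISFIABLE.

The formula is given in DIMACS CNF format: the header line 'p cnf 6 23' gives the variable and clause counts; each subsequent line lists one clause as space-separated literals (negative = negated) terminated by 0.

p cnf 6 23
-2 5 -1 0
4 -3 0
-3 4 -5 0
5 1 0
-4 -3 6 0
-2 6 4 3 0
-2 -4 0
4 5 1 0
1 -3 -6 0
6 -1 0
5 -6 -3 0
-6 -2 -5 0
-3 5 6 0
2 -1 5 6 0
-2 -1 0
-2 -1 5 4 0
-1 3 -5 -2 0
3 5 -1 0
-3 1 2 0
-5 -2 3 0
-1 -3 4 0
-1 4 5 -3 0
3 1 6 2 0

x1: False; x2: False; x3: False; x4: True; x5: True; x6: True

Try x4 = True.
The clause (¬x2) is unit, so x2 = False.
Try x5 = True.
Try x3 = False.
Try x6 = True.
Every clause is now satisfied; x1 is unconstrained.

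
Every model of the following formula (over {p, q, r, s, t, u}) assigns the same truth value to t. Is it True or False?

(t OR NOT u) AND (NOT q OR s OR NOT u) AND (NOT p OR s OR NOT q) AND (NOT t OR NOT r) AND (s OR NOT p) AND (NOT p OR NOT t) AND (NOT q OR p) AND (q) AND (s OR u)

False

Suppose t = true.
Unit clause (NOT r) forces r = false.
Unit clause (NOT p) forces p = false.
Unit clause (NOT q) forces q = false.
That conflicts with the unit clause (q).
So every satisfying assignment has t = False.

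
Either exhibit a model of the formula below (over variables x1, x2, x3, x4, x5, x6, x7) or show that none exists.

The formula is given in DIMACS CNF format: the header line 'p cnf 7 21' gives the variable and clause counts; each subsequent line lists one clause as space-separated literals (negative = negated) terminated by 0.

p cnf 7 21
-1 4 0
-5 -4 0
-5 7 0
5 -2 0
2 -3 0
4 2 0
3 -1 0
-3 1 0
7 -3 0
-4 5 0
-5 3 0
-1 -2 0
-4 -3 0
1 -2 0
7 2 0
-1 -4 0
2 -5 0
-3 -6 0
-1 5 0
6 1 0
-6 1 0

UNSATISFIABLE

Suppose x1 = False.
From the singleton clause (¬x3), x3 = False.
From the singleton clause (¬x5), x5 = False.
From the singleton clause (¬x2), x2 = False.
From the singleton clause (x4), x4 = True.
That conflicts with the unit clause (¬x4).
Undo x1 and try x1 = True.
From the singleton clause (x4), x4 = True.
That conflicts with the unit clause (¬x4).
Neither x1 = True nor x1 = False works.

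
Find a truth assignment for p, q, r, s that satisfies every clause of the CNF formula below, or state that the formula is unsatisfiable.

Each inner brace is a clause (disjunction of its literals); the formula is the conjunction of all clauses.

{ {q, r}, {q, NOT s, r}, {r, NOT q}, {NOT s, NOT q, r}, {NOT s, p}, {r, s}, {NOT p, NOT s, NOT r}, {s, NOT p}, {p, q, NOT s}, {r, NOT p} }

p ↦ false, q ↦ true, r ↦ true, s ↦ false

Branch on q: set q = true.
(r) alone gives r = true.
Branch on s: set s = false.
(NOT p) alone gives p = false.
Every clause now holds.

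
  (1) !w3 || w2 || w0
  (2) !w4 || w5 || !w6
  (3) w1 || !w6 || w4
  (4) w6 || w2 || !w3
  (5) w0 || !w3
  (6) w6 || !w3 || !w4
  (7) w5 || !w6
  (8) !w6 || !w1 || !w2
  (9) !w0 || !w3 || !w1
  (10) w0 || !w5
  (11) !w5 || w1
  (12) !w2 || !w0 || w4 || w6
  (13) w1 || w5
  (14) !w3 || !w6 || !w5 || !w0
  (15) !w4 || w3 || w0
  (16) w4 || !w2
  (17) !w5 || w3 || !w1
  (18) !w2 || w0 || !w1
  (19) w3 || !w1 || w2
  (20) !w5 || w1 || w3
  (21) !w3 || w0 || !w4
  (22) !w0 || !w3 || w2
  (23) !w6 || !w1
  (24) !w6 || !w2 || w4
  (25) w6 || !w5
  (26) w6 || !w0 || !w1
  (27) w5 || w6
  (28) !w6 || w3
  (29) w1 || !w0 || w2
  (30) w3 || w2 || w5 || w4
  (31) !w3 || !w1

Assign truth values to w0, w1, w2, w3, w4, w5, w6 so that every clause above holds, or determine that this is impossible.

Case w0 = true:
Case w5 = true:
Unit clause (w1) forces w1 = true.
Unit clause (!w3) forces w3 = false.
That conflicts with the unit clause (w3).
That branch fails; take w5 = false instead.
Unit clause (!w6) forces w6 = false.
That conflicts with the unit clause (w6).
Either choice for w5 ends in contradiction.
That branch fails; take w0 = false instead.
Unit clause (!w3) forces w3 = false.
Unit clause (!w5) forces w5 = false.
Unit clause (!w6) forces w6 = false.
That conflicts with the unit clause (w6).
Either choice for w0 ends in contradiction.

UNSATISFIABLE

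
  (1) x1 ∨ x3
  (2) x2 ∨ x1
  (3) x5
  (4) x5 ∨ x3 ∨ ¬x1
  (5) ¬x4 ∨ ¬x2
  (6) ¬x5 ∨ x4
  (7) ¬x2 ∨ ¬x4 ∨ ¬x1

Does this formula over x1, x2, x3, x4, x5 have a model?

From the singleton clause (x5), x5 = True.
From the singleton clause (x4), x4 = True.
From the singleton clause (¬x2), x2 = False.
From the singleton clause (x1), x1 = True.
No clause remains; x3 is free.
A satisfying assignment: x1: True, x2: False, x3: False, x4: True, x5: True.

Yes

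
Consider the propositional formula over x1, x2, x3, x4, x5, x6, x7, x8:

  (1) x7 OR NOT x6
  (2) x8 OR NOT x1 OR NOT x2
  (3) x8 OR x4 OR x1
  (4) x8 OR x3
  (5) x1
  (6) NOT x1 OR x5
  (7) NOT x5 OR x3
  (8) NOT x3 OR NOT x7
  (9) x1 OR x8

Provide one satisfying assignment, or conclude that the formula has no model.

x1=true; x2=false; x3=true; x4=false; x5=true; x6=false; x7=false; x8=true

Unit clause (x1) forces x1 = true.
Unit clause (x5) forces x5 = true.
Unit clause (x3) forces x3 = true.
Unit clause (NOT x7) forces x7 = false.
Unit clause (NOT x6) forces x6 = false.
Branch on x8: set x8 = true.
Every clause is now satisfied; x2, x4 are unconstrained.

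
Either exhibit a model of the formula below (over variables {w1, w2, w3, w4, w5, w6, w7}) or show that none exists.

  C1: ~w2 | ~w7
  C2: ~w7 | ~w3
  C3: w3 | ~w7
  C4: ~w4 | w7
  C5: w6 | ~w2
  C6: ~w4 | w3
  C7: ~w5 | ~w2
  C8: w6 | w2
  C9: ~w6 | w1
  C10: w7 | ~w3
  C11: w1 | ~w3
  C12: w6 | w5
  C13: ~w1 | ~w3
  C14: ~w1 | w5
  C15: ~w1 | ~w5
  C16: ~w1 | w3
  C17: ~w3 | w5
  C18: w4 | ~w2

Suppose w2 = 0.
From the singleton clause (w6), w6 = 1.
From the singleton clause (w1), w1 = 1.
From the singleton clause (~w3), w3 = 0.
Now (w3) is unsatisfied and unit — conflict.
That branch fails; take w2 = 1 instead.
From the singleton clause (~w7), w7 = 0.
From the singleton clause (~w4), w4 = 0.
Now (w4) is unsatisfied and unit — conflict.
Neither w2 = 1 nor w2 = 0 works.

UNSATISFIABLE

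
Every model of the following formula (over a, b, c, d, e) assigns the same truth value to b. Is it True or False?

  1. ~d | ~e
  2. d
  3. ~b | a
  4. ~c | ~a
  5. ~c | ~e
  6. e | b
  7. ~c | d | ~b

True

Suppose b = 0.
From the singleton clause (d), d = 1.
From the singleton clause (~e), e = 0.
Now (e) is unsatisfied and unit — conflict.
So every satisfying assignment has b = True.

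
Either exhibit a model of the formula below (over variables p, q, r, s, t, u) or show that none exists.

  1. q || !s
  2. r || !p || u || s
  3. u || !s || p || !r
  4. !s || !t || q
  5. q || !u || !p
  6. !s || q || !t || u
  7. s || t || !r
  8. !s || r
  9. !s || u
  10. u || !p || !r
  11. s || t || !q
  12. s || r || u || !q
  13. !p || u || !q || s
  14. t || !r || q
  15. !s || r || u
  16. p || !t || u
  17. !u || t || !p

Try q = true.
Try s = true.
Unit clause (r) forces r = true.
Unit clause (u) forces u = true.
Try t = true.
Every clause is now satisfied; p is unconstrained.

p: true, q: true, r: true, s: true, t: true, u: true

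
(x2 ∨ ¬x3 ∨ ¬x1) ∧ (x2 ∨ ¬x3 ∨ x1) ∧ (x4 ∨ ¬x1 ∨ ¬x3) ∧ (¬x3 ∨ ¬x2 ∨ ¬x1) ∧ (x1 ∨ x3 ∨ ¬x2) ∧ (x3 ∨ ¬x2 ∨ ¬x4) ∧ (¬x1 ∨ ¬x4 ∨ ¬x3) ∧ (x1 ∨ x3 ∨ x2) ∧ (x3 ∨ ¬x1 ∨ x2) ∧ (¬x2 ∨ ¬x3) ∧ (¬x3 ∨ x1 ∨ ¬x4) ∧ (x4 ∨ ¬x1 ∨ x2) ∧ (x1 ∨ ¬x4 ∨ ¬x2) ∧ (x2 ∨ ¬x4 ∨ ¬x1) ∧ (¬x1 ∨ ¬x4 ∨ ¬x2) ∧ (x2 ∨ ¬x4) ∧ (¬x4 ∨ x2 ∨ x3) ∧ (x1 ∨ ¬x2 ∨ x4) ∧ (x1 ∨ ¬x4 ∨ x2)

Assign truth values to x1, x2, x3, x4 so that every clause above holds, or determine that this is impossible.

x1=True; x2=True; x3=False; x4=False

Try x2 = True.
(¬x3) alone gives x3 = False.
(x1) alone gives x1 = True.
(¬x4) alone gives x4 = False.
This assignment satisfies each clause.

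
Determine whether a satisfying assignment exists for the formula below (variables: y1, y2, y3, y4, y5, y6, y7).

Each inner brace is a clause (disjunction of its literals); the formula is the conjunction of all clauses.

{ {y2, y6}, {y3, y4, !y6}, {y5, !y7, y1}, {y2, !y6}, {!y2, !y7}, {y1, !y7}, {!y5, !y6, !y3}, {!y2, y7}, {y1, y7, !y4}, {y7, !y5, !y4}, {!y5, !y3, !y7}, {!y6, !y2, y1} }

Case y2 = true:
From the singleton clause (!y7), y7 = false.
That conflicts with the unit clause (y7).
So y2 must be the other value — set y2 = false.
From the singleton clause (y6), y6 = true.
That conflicts with the unit clause (!y6).
Neither y2 = true nor y2 = false works.
No assignment satisfies every clause.

Unsatisfiable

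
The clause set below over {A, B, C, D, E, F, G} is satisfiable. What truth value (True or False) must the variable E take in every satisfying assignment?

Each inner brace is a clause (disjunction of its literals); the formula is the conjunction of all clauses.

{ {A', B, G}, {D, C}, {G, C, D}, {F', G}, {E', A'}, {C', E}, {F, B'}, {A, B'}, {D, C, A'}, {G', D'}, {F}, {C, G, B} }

Suppose E = 0.
The clause (C') is unit, so C = 0.
The clause (D) is unit, so D = 1.
The clause (G') is unit, so G = 0.
The clause (F') is unit, so F = 0.
Now (F) is unsatisfied and unit — conflict.
So every satisfying assignment has E = True.

True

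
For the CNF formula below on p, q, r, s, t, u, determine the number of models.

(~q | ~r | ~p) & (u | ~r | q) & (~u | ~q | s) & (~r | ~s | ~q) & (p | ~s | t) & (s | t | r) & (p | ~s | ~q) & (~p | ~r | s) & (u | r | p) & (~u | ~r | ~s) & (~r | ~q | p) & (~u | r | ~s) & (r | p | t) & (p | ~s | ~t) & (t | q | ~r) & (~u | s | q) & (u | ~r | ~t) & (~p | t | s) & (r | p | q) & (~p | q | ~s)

There are 2^6 = 64 truth assignments over (p, q, r, s, t, u).
Split on p. With p = 1, the clauses containing p are satisfied and ~p drops from the rest; 4 of the 2^5 = 32 assignments to the other variables satisfy what remains.
With p = 0, by the same count on the reduced clause set, 0 assignments work.
(One model: p=T, q=F, r=F, s=F, t=T, u=F.)
Total: 4 + 0 = 4.

4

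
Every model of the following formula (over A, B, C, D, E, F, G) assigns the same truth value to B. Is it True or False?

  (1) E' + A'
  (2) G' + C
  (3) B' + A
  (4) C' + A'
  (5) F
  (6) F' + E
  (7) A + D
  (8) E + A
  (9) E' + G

Suppose B = 1.
From the singleton clause (A), A = 1.
From the singleton clause (E'), E = 0.
From the singleton clause (C'), C = 0.
From the singleton clause (G'), G = 0.
From the singleton clause (F), F = 1.
That conflicts with the unit clause (F').
So every satisfying assignment has B = False.

False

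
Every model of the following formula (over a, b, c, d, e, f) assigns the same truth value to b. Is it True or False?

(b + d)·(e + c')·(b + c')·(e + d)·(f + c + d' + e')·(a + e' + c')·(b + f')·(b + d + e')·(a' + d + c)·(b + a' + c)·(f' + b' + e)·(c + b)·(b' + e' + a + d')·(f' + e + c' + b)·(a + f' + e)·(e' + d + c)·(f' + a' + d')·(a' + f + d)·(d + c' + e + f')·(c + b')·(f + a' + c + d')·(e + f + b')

Suppose b = 0.
From the singleton clause (d), d = 1.
From the singleton clause (c'), c = 0.
Now (c) is unsatisfied and unit — conflict.
So every satisfying assignment has b = True.

True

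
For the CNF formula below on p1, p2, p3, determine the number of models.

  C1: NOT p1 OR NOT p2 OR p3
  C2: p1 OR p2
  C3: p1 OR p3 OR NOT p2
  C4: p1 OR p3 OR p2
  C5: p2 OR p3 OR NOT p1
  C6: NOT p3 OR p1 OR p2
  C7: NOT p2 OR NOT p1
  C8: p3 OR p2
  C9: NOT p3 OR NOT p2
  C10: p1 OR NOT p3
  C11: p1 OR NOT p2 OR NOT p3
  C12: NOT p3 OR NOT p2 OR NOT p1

1

There are 2^3 = 8 truth assignments over (p1, p2, p3).
Check each against the 12 clauses (columns in the order p1, p2, p3):
  F F F  ✗ fails (p1 OR p2)
  F F T  ✗ fails (p1 OR p2)
  F T F  ✗ fails (p1 OR p3 OR NOT p2)
  F T T  ✗ fails (NOT p3 OR NOT p2)
  T F F  ✗ fails (p2 OR p3 OR NOT p1)
  T F T  ✓ satisfies all
  T T F  ✗ fails (NOT p1 OR NOT p2 OR p3)
  T T T  ✗ fails (NOT p2 OR NOT p1)
1 of the 8 rows is a model.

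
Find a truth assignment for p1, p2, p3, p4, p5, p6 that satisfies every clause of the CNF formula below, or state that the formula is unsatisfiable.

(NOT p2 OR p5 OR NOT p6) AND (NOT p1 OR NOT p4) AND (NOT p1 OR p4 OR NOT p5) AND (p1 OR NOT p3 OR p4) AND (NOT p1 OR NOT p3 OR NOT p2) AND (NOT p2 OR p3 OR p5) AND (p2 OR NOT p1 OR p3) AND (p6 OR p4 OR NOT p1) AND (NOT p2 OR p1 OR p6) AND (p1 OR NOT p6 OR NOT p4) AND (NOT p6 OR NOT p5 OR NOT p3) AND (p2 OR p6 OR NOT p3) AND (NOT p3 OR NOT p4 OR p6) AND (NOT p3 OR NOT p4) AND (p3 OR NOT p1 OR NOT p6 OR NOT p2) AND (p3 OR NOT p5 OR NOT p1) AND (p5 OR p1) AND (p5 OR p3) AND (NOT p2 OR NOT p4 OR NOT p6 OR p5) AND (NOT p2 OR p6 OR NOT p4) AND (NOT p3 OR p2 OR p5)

p1=false; p2=false; p3=false; p4=false; p5=true; p6=true

Try p1 = false.
(p5) alone gives p5 = true.
Try p3 = false.
Try p2 = false.
Try p6 = true.
(NOT p4) alone gives p4 = false.
Every clause now holds.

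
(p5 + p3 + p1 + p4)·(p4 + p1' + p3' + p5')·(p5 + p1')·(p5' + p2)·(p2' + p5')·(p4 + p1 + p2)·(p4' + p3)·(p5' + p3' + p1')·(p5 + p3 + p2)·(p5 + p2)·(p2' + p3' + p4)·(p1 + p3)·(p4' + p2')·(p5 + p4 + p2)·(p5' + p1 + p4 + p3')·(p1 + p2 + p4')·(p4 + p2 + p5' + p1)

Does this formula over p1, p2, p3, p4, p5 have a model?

Suppose p5 = 1.
The clause (p2) is unit, so p2 = 1.
Now (p2') is unsatisfied and unit — conflict.
Undo p5 and try p5 = 0.
The clause (p1') is unit, so p1 = 0.
The clause (p2) is unit, so p2 = 1.
The clause (p3) is unit, so p3 = 1.
The clause (p4) is unit, so p4 = 1.
Now (p4') is unsatisfied and unit — conflict.
Both values of p5 lead to a conflict.
No assignment satisfies every clause.

No, unsatisfiable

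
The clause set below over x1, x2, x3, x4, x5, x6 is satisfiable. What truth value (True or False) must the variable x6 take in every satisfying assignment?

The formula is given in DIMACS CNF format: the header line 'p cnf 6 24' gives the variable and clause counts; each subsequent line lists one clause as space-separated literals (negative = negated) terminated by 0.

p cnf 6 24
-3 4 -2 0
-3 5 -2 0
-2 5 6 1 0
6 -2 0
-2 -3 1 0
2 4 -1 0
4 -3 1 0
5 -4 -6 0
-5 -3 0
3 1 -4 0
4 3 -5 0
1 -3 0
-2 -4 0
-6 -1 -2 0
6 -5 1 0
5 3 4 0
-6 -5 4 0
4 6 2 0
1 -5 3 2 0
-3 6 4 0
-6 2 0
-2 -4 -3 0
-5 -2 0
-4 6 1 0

False

Suppose x6 = True.
The clause (x2) is unit, so x2 = True.
The clause (¬x4) is unit, so x4 = False.
The clause (¬x3) is unit, so x3 = False.
The clause (¬x5) is unit, so x5 = False.
Now (x5) is unsatisfied and unit — conflict.
So every satisfying assignment has x6 = False.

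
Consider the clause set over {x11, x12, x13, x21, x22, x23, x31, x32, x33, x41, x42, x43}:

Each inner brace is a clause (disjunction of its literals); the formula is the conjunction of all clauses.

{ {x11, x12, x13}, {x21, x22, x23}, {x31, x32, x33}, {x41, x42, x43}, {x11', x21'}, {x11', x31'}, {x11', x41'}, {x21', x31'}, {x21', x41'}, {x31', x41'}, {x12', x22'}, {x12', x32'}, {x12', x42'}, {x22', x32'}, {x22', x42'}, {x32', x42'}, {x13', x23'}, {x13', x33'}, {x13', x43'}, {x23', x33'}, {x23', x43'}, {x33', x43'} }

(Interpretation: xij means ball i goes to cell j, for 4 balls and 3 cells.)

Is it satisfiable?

Case x11 = 0:
Case x12 = 1:
From the singleton clause (x22'), x22 = 0.
From the singleton clause (x32'), x32 = 0.
From the singleton clause (x42'), x42 = 0.
Case x21 = 1:
From the singleton clause (x31'), x31 = 0.
From the singleton clause (x33), x33 = 1.
From the singleton clause (x41'), x41 = 0.
From the singleton clause (x43), x43 = 1.
That conflicts with the unit clause (x43').
Backtrack on x21: now try x21 = 0.
From the singleton clause (x23), x23 = 1.
From the singleton clause (x13'), x13 = 0.
From the singleton clause (x33'), x33 = 0.
From the singleton clause (x31), x31 = 1.
From the singleton clause (x41'), x41 = 0.
From the singleton clause (x43), x43 = 1.
That conflicts with the unit clause (x43').
Either choice for x21 ends in contradiction.
Backtrack on x12: now try x12 = 0.
From the singleton clause (x13), x13 = 1.
From the singleton clause (x23'), x23 = 0.
From the singleton clause (x33'), x33 = 0.
From the singleton clause (x43'), x43 = 0.
Case x21 = 1:
From the singleton clause (x31'), x31 = 0.
From the singleton clause (x32), x32 = 1.
From the singleton clause (x41'), x41 = 0.
From the singleton clause (x42), x42 = 1.
That conflicts with the unit clause (x42').
Backtrack on x21: now try x21 = 0.
From the singleton clause (x22), x22 = 1.
From the singleton clause (x32'), x32 = 0.
From the singleton clause (x31), x31 = 1.
From the singleton clause (x41'), x41 = 0.
From the singleton clause (x42), x42 = 1.
That conflicts with the unit clause (x42').
Either choice for x21 ends in contradiction.
Either choice for x12 ends in contradiction.
Backtrack on x11: now try x11 = 1.
From the singleton clause (x21'), x21 = 0.
From the singleton clause (x31'), x31 = 0.
From the singleton clause (x41'), x41 = 0.
Case x22 = 1:
From the singleton clause (x12'), x12 = 0.
From the singleton clause (x32'), x32 = 0.
From the singleton clause (x33), x33 = 1.
From the singleton clause (x42'), x42 = 0.
From the singleton clause (x43), x43 = 1.
That conflicts with the unit clause (x43').
Backtrack on x22: now try x22 = 0.
From the singleton clause (x23), x23 = 1.
From the singleton clause (x13'), x13 = 0.
From the singleton clause (x33'), x33 = 0.
From the singleton clause (x32), x32 = 1.
From the singleton clause (x12'), x12 = 0.
From the singleton clause (x42'), x42 = 0.
From the singleton clause (x43), x43 = 1.
That conflicts with the unit clause (x43').
Either choice for x22 ends in contradiction.
Either choice for x11 ends in contradiction.
No assignment satisfies every clause.

No, unsatisfiable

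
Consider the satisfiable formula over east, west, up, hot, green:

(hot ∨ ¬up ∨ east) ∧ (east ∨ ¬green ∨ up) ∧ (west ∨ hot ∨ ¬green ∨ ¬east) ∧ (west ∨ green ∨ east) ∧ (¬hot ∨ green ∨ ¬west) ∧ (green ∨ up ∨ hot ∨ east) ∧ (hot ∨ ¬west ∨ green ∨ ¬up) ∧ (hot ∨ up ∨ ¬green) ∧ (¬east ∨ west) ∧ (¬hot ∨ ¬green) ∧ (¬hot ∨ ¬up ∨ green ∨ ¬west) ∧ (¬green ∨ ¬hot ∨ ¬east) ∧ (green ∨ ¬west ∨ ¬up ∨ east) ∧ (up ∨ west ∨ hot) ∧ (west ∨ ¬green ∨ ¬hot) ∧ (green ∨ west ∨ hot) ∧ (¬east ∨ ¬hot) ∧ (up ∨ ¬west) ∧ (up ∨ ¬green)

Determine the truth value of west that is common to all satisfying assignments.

Suppose west = False.
From the singleton clause (¬east), east = False.
From the singleton clause (green), green = True.
From the singleton clause (up), up = True.
From the singleton clause (hot), hot = True.
That conflicts with the unit clause (¬hot).
So every satisfying assignment has west = True.

True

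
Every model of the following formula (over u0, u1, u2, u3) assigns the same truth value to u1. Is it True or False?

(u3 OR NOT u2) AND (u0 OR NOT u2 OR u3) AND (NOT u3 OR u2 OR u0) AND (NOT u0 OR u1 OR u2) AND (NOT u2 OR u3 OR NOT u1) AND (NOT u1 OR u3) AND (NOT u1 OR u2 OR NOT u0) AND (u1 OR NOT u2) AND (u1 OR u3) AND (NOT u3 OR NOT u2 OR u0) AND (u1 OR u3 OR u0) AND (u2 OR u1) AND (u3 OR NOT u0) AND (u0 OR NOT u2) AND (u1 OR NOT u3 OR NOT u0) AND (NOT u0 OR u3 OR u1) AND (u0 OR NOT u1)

Suppose u1 = false.
(NOT u2) alone gives u2 = false.
That conflicts with the unit clause (u2).
So every satisfying assignment has u1 = True.

True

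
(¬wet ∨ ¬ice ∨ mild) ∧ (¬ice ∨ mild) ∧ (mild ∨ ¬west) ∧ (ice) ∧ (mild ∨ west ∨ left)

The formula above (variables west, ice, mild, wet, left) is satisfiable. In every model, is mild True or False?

Suppose mild = False.
Unit clause (¬ice) forces ice = False.
Now (ice) is unsatisfied and unit — conflict.
So every satisfying assignment has mild = True.

True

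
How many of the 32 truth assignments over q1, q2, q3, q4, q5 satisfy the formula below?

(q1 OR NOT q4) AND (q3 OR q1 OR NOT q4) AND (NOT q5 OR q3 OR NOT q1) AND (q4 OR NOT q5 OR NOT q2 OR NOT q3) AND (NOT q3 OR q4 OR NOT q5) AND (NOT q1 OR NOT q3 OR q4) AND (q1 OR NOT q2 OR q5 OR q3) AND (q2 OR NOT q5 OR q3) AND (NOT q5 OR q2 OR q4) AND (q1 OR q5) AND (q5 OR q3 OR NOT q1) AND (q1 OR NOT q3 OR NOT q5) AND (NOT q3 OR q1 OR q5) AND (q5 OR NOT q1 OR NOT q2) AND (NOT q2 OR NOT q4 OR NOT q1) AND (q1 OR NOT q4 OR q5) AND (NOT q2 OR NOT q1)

3

There are 2^5 = 32 truth assignments over (q1, q2, q3, q4, q5).
Split on q5. With q5 = true, the clauses containing q5 are satisfied and NOT q5 drops from the rest; 2 of the 2^4 = 16 assignments to the other variables satisfy what remains.
With q5 = false, by the same count on the reduced clause set, 1 assignment works.
Total: 2 + 1 = 3.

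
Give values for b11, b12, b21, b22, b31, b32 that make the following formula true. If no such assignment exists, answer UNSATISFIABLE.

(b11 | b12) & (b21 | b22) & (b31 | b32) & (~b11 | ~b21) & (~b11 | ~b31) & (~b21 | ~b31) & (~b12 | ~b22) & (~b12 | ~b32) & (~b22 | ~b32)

UNSATISFIABLE

Try b11 = 1.
(~b21) alone gives b21 = 0.
(b22) alone gives b22 = 1.
(~b31) alone gives b31 = 0.
(b32) alone gives b32 = 1.
Now (~b32) is unsatisfied and unit — conflict.
Undo b11 and try b11 = 0.
(b12) alone gives b12 = 1.
(~b22) alone gives b22 = 0.
(b21) alone gives b21 = 1.
(~b31) alone gives b31 = 0.
(b32) alone gives b32 = 1.
Now (~b32) is unsatisfied and unit — conflict.
Either choice for b11 ends in contradiction.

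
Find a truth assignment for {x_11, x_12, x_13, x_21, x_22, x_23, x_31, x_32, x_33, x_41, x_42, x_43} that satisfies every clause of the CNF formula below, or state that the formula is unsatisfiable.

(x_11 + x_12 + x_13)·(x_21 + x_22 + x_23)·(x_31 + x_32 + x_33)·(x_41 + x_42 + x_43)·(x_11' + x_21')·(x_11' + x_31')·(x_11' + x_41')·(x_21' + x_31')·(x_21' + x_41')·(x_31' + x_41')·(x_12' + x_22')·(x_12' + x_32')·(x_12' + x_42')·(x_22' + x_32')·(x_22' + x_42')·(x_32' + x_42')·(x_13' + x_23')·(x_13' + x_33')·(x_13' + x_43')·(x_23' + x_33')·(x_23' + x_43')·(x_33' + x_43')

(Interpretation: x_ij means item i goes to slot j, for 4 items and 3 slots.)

UNSATISFIABLE

Try x_11 = 0.
Try x_12 = 1.
From the singleton clause (x_22'), x_22 = 0.
From the singleton clause (x_32'), x_32 = 0.
From the singleton clause (x_42'), x_42 = 0.
Try x_21 = 1.
From the singleton clause (x_31'), x_31 = 0.
From the singleton clause (x_33), x_33 = 1.
From the singleton clause (x_41'), x_41 = 0.
From the singleton clause (x_43), x_43 = 1.
That conflicts with the unit clause (x_43').
So x_21 must be the other value — set x_21 = 0.
From the singleton clause (x_23), x_23 = 1.
From the singleton clause (x_13'), x_13 = 0.
From the singleton clause (x_33'), x_33 = 0.
From the singleton clause (x_31), x_31 = 1.
From the singleton clause (x_41'), x_41 = 0.
From the singleton clause (x_43), x_43 = 1.
That conflicts with the unit clause (x_43').
Either choice for x_21 ends in contradiction.
So x_12 must be the other value — set x_12 = 0.
From the singleton clause (x_13), x_13 = 1.
From the singleton clause (x_23'), x_23 = 0.
From the singleton clause (x_33'), x_33 = 0.
From the singleton clause (x_43'), x_43 = 0.
Try x_21 = 1.
From the singleton clause (x_31'), x_31 = 0.
From the singleton clause (x_32), x_32 = 1.
From the singleton clause (x_41'), x_41 = 0.
From the singleton clause (x_42), x_42 = 1.
That conflicts with the unit clause (x_42').
So x_21 must be the other value — set x_21 = 0.
From the singleton clause (x_22), x_22 = 1.
From the singleton clause (x_32'), x_32 = 0.
From the singleton clause (x_31), x_31 = 1.
From the singleton clause (x_41'), x_41 = 0.
From the singleton clause (x_42), x_42 = 1.
That conflicts with the unit clause (x_42').
Either choice for x_21 ends in contradiction.
Either choice for x_12 ends in contradiction.
So x_11 must be the other value — set x_11 = 1.
From the singleton clause (x_21'), x_21 = 0.
From the singleton clause (x_31'), x_31 = 0.
From the singleton clause (x_41'), x_41 = 0.
Try x_22 = 1.
From the singleton clause (x_12'), x_12 = 0.
From the singleton clause (x_32'), x_32 = 0.
From the singleton clause (x_33), x_33 = 1.
From the singleton clause (x_42'), x_42 = 0.
From the singleton clause (x_43), x_43 = 1.
That conflicts with the unit clause (x_43').
So x_22 must be the other value — set x_22 = 0.
From the singleton clause (x_23), x_23 = 1.
From the singleton clause (x_13'), x_13 = 0.
From the singleton clause (x_33'), x_33 = 0.
From the singleton clause (x_32), x_32 = 1.
From the singleton clause (x_12'), x_12 = 0.
From the singleton clause (x_42'), x_42 = 0.
From the singleton clause (x_43), x_43 = 1.
That conflicts with the unit clause (x_43').
Either choice for x_22 ends in contradiction.
Either choice for x_11 ends in contradiction.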